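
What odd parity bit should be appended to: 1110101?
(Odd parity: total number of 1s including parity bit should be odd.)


Number of 1s in data: 5
Parity bit: 0

0


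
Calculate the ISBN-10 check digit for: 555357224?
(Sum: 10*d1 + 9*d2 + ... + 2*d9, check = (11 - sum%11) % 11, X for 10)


Weighted sum: 243
243 mod 11 = 1

Check digit: X


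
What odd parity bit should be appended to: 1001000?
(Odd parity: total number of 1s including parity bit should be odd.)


Number of 1s in data: 2
Parity bit: 1

1


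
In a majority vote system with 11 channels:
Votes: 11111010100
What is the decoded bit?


Ones: 7 out of 11
Threshold: 6

1 (7/11 voted 1)


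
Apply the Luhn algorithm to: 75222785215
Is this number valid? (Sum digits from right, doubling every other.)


Luhn sum = 39
39 mod 10 = 9

Invalid (Luhn sum mod 10 = 9)


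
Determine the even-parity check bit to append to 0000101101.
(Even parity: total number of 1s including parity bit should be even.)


Number of 1s in data: 4
Parity bit: 0

0


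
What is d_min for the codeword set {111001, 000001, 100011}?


Comparing all pairs, minimum distance: 2
Can detect 1 errors, correct 0 errors

2


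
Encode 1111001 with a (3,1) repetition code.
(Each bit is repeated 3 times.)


Each bit -> 3 copies

111111111111000000111


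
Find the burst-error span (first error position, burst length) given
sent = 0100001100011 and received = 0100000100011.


XOR: 0000001000000

Burst at position 6, length 1


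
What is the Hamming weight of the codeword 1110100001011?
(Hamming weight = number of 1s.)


Counting 1s in 1110100001011

7


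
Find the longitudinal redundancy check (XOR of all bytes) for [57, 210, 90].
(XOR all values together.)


XOR chain: 57 ^ 210 ^ 90 = 177

177


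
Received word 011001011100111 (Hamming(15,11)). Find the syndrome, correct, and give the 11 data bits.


Syndrome = 0: no error detected

Data: 10101100111 (no errors)


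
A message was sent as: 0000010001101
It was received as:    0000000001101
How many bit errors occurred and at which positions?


XOR: 0000010000000

1 error(s) at position(s): 5


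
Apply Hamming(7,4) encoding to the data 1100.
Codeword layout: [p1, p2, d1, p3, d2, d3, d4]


Parity bits: p1=0, p2=1, p3=1

0111100


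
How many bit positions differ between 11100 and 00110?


XOR: 11010
Count of 1s: 3

3


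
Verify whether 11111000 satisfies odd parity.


Number of 1s: 5

Yes, parity is correct (5 ones)


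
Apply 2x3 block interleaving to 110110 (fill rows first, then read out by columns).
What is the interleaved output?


Matrix:
  110
  110
Read columns: 111100

111100


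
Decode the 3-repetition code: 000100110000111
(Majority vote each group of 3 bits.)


Groups: 000, 100, 110, 000, 111
Majority votes: 00101

00101


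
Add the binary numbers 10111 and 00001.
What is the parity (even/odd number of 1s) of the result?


10111 = 23
00001 = 1
Sum = 24 = 11000
1s count = 2

even parity (2 ones in 11000)


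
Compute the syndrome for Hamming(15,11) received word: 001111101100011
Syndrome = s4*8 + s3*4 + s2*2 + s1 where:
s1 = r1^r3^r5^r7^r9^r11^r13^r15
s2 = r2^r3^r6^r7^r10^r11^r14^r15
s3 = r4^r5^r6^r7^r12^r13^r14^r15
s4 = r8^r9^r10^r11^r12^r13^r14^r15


s1=1, s2=0, s3=0, s4=0

Syndrome = 1 (error at position 1)


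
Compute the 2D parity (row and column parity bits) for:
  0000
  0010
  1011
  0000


Row parities: 0110
Column parities: 1001

Row P: 0110, Col P: 1001, Corner: 0


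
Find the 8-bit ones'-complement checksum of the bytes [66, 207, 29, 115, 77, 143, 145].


Sum = 782 mod 256 = 14
Complement = 241

241


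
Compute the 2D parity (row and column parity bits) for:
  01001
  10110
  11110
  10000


Row parities: 0101
Column parities: 10001

Row P: 0101, Col P: 10001, Corner: 0


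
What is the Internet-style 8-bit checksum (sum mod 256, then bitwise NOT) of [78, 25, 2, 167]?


Sum = 272 mod 256 = 16
Complement = 239

239


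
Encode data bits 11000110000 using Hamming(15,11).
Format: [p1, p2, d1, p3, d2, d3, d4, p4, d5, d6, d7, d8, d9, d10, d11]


Parity bits: p1=1, p2=1, p3=1, p4=0

111110000110000


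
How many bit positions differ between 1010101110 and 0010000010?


XOR: 1000101100
Count of 1s: 4

4


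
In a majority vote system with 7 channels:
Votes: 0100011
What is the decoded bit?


Ones: 3 out of 7
Threshold: 4

0 (3/7 voted 1)


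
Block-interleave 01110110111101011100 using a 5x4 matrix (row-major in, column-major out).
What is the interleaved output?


Matrix:
  0111
  0110
  1111
  0101
  1100
Read columns: 00101111111110010110

00101111111110010110


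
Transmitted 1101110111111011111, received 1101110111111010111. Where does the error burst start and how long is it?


XOR: 0000000000000001000

Burst at position 15, length 1


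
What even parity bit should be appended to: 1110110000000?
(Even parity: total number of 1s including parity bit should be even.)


Number of 1s in data: 5
Parity bit: 1

1


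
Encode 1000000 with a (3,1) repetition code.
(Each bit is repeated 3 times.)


Each bit -> 3 copies

111000000000000000000


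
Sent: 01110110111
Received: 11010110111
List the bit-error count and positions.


XOR: 10100000000

2 error(s) at position(s): 0, 2


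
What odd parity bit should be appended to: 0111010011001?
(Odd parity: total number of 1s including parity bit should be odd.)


Number of 1s in data: 7
Parity bit: 0

0


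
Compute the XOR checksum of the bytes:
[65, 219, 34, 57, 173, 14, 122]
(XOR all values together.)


XOR chain: 65 ^ 219 ^ 34 ^ 57 ^ 173 ^ 14 ^ 122 = 88

88


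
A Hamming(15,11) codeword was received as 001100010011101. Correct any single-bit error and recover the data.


Syndrome = 10: error at position 10

Data: 10000111101 (corrected bit 10)


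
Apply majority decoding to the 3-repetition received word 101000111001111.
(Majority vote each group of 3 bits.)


Groups: 101, 000, 111, 001, 111
Majority votes: 10101

10101


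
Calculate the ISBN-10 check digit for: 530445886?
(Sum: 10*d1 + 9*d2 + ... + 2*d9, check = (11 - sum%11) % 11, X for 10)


Weighted sum: 222
222 mod 11 = 2

Check digit: 9


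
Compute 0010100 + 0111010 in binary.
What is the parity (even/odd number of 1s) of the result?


0010100 = 20
0111010 = 58
Sum = 78 = 1001110
1s count = 4

even parity (4 ones in 1001110)


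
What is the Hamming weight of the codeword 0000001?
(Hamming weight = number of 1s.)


Counting 1s in 0000001

1


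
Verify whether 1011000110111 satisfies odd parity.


Number of 1s: 8

No, parity error (8 ones)


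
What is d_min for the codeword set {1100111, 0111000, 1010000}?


Comparing all pairs, minimum distance: 3
Can detect 2 errors, correct 1 errors

3


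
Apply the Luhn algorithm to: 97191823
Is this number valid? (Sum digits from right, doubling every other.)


Luhn sum = 44
44 mod 10 = 4

Invalid (Luhn sum mod 10 = 4)


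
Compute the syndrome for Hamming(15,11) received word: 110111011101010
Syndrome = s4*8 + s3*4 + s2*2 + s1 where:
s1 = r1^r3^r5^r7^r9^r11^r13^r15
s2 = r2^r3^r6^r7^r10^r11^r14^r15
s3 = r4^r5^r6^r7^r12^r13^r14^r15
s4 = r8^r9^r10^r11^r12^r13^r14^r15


s1=1, s2=0, s3=1, s4=1

Syndrome = 13 (error at position 13)


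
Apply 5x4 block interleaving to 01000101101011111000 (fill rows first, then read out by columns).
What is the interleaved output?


Matrix:
  0100
  0101
  1010
  1111
  1000
Read columns: 00111110100011001010

00111110100011001010


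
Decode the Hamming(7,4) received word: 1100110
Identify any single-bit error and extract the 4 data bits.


Syndrome = 0: no error detected

Data: 0110 (no errors)


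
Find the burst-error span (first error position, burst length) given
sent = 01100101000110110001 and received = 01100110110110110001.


XOR: 00000011110000000000

Burst at position 6, length 4


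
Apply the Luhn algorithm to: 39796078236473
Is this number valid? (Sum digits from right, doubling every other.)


Luhn sum = 67
67 mod 10 = 7

Invalid (Luhn sum mod 10 = 7)


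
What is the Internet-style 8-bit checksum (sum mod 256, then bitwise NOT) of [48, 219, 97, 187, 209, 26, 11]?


Sum = 797 mod 256 = 29
Complement = 226

226


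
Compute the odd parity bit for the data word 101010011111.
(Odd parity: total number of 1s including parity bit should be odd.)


Number of 1s in data: 8
Parity bit: 1

1


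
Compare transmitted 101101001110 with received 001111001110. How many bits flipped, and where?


XOR: 100010000000

2 error(s) at position(s): 0, 4


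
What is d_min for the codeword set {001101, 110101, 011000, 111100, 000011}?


Comparing all pairs, minimum distance: 2
Can detect 1 errors, correct 0 errors

2


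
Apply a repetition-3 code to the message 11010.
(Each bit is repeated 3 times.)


Each bit -> 3 copies

111111000111000


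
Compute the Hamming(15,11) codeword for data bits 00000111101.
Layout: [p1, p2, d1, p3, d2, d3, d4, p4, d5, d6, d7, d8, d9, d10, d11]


Parity bits: p1=1, p2=1, p3=1, p4=1

110100010111101


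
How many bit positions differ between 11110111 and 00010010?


XOR: 11100101
Count of 1s: 5

5


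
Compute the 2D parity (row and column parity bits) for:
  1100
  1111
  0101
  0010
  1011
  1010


Row parities: 000110
Column parities: 0101

Row P: 000110, Col P: 0101, Corner: 0


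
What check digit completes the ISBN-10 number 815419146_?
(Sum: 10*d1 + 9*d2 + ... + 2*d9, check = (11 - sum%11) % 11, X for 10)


Weighted sum: 236
236 mod 11 = 5

Check digit: 6


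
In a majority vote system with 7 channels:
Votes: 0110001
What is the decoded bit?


Ones: 3 out of 7
Threshold: 4

0 (3/7 voted 1)


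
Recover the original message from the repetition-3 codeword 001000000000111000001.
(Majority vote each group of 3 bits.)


Groups: 001, 000, 000, 000, 111, 000, 001
Majority votes: 0000100

0000100


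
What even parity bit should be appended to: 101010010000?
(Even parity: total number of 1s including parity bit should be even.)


Number of 1s in data: 4
Parity bit: 0

0


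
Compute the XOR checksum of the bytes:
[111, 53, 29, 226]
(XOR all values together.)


XOR chain: 111 ^ 53 ^ 29 ^ 226 = 165

165


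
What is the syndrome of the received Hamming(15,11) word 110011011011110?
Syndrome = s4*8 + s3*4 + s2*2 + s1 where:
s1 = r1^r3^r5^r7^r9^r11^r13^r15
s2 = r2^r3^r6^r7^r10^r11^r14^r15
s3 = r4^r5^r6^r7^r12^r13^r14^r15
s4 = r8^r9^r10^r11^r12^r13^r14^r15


s1=1, s2=0, s3=1, s4=0

Syndrome = 5 (error at position 5)


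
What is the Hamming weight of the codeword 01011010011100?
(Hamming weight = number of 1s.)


Counting 1s in 01011010011100

7


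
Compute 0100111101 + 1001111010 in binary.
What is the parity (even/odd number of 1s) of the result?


0100111101 = 317
1001111010 = 634
Sum = 951 = 1110110111
1s count = 8

even parity (8 ones in 1110110111)


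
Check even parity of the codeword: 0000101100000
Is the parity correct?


Number of 1s: 3

No, parity error (3 ones)


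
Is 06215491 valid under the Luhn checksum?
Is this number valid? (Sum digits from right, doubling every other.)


Luhn sum = 26
26 mod 10 = 6

Invalid (Luhn sum mod 10 = 6)


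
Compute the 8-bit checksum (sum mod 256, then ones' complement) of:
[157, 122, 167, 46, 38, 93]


Sum = 623 mod 256 = 111
Complement = 144

144


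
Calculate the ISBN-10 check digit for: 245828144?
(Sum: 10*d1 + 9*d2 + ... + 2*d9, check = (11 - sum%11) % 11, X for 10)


Weighted sum: 228
228 mod 11 = 8

Check digit: 3


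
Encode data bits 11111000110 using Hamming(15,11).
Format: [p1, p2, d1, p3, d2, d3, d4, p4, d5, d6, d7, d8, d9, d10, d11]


Parity bits: p1=1, p2=0, p3=1, p4=1

101111111000110


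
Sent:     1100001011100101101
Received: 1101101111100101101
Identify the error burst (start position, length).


XOR: 0001100100000000000

Burst at position 3, length 5


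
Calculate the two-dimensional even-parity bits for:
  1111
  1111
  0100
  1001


Row parities: 0010
Column parities: 1101

Row P: 0010, Col P: 1101, Corner: 1


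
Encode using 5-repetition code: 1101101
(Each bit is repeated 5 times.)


Each bit -> 5 copies

11111111110000011111111110000011111


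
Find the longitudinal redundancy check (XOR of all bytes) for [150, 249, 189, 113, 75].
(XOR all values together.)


XOR chain: 150 ^ 249 ^ 189 ^ 113 ^ 75 = 232

232


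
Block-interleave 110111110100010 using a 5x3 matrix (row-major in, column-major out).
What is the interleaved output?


Matrix:
  110
  111
  110
  100
  010
Read columns: 111101110101000

111101110101000


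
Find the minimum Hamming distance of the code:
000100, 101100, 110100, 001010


Comparing all pairs, minimum distance: 2
Can detect 1 errors, correct 0 errors

2


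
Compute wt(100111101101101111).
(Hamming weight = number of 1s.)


Counting 1s in 100111101101101111

13


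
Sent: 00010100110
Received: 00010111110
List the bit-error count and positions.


XOR: 00000011000

2 error(s) at position(s): 6, 7


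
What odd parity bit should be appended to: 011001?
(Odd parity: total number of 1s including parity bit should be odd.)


Number of 1s in data: 3
Parity bit: 0

0


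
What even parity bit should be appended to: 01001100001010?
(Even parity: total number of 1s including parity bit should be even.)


Number of 1s in data: 5
Parity bit: 1

1


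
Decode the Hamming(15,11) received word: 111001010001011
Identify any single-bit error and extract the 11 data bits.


Syndrome = 3: error at position 3

Data: 00100001011 (corrected bit 3)


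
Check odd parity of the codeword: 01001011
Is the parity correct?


Number of 1s: 4

No, parity error (4 ones)


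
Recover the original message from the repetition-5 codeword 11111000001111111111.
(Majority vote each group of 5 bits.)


Groups: 11111, 00000, 11111, 11111
Majority votes: 1011

1011


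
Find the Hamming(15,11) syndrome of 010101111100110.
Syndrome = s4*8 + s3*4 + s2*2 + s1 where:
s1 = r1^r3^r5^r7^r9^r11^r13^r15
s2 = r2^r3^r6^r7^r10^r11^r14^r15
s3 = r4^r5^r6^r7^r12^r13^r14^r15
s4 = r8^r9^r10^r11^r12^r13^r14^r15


s1=1, s2=1, s3=1, s4=1

Syndrome = 15 (error at position 15)


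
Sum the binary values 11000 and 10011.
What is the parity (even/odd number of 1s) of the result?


11000 = 24
10011 = 19
Sum = 43 = 101011
1s count = 4

even parity (4 ones in 101011)


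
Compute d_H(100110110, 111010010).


XOR: 011100100
Count of 1s: 4

4


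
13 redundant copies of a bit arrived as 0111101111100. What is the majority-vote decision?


Ones: 9 out of 13
Threshold: 7

1 (9/13 voted 1)


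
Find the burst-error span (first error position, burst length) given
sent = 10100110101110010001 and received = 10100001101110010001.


XOR: 00000111000000000000

Burst at position 5, length 3


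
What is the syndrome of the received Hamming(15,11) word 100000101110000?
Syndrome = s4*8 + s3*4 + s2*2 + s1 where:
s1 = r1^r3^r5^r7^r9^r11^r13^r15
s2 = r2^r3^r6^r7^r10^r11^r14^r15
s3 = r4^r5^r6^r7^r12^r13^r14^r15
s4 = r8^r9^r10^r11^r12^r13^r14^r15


s1=0, s2=1, s3=1, s4=1

Syndrome = 14 (error at position 14)


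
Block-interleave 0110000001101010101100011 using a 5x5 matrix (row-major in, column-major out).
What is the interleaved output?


Matrix:
  01100
  00001
  10101
  01011
  00011
Read columns: 0010010010101000001101111

0010010010101000001101111


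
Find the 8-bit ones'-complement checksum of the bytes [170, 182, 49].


Sum = 401 mod 256 = 145
Complement = 110

110


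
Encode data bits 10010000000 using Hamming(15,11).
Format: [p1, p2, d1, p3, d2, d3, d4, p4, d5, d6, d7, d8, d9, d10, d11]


Parity bits: p1=0, p2=0, p3=1, p4=0

001100100000000


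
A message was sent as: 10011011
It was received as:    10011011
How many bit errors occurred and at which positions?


XOR: 00000000

0 errors (received matches sent)


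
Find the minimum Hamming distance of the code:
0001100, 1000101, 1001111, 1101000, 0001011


Comparing all pairs, minimum distance: 2
Can detect 1 errors, correct 0 errors

2


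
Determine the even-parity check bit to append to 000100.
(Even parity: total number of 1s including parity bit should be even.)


Number of 1s in data: 1
Parity bit: 1

1


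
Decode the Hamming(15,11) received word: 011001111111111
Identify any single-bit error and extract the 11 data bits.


Syndrome = 0: no error detected

Data: 10111111111 (no errors)


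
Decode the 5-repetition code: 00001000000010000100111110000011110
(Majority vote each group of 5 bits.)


Groups: 00001, 00000, 00100, 00100, 11111, 00000, 11110
Majority votes: 0000101

0000101


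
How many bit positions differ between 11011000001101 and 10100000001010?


XOR: 01111000000111
Count of 1s: 7

7


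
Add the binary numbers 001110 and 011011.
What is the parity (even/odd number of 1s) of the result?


001110 = 14
011011 = 27
Sum = 41 = 101001
1s count = 3

odd parity (3 ones in 101001)


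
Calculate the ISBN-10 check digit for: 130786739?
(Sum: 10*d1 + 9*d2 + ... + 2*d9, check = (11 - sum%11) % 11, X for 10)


Weighted sum: 219
219 mod 11 = 10

Check digit: 1


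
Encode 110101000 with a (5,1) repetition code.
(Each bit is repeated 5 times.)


Each bit -> 5 copies

111111111100000111110000011111000000000000000


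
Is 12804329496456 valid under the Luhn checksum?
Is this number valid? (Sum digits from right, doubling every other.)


Luhn sum = 66
66 mod 10 = 6

Invalid (Luhn sum mod 10 = 6)


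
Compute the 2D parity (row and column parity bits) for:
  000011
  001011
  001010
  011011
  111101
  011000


Row parities: 010010
Column parities: 111100

Row P: 010010, Col P: 111100, Corner: 0


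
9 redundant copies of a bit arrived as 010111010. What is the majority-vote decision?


Ones: 5 out of 9
Threshold: 5

1 (5/9 voted 1)


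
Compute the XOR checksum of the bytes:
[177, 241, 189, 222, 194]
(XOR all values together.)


XOR chain: 177 ^ 241 ^ 189 ^ 222 ^ 194 = 225

225


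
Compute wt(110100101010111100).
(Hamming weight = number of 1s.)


Counting 1s in 110100101010111100

10


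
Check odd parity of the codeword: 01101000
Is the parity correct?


Number of 1s: 3

Yes, parity is correct (3 ones)


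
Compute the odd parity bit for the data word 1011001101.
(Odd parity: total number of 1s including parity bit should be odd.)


Number of 1s in data: 6
Parity bit: 1

1


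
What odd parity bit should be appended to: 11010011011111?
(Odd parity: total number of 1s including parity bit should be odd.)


Number of 1s in data: 10
Parity bit: 1

1


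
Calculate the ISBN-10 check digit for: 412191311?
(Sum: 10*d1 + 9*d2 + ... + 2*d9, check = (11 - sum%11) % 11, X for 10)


Weighted sum: 148
148 mod 11 = 5

Check digit: 6


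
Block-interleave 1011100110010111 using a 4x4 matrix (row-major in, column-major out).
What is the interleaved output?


Matrix:
  1011
  1001
  1001
  0111
Read columns: 1110000110011111

1110000110011111


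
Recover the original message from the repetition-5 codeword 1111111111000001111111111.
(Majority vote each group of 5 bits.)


Groups: 11111, 11111, 00000, 11111, 11111
Majority votes: 11011

11011


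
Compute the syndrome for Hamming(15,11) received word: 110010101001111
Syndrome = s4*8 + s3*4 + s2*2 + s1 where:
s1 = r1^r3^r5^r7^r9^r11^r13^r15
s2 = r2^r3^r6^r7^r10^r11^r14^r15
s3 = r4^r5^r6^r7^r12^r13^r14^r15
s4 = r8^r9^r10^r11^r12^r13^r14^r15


s1=0, s2=0, s3=0, s4=1

Syndrome = 8 (error at position 8)


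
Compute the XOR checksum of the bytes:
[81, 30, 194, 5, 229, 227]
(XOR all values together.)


XOR chain: 81 ^ 30 ^ 194 ^ 5 ^ 229 ^ 227 = 142

142


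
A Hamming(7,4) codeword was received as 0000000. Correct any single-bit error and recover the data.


Syndrome = 0: no error detected

Data: 0000 (no errors)


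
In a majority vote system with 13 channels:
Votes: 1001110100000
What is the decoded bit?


Ones: 5 out of 13
Threshold: 7

0 (5/13 voted 1)


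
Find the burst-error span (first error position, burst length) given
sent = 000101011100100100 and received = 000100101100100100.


XOR: 000001110000000000

Burst at position 5, length 3


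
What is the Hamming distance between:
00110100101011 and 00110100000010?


XOR: 00000000101001
Count of 1s: 3

3


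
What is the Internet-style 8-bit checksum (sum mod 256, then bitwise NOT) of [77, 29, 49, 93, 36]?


Sum = 284 mod 256 = 28
Complement = 227

227


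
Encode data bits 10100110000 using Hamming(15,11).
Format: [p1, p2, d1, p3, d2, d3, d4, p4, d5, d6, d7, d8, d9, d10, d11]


Parity bits: p1=0, p2=0, p3=1, p4=0

001101000110000


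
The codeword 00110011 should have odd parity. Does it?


Number of 1s: 4

No, parity error (4 ones)


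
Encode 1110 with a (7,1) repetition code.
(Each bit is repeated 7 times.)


Each bit -> 7 copies

1111111111111111111110000000


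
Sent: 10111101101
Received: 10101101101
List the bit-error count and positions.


XOR: 00010000000

1 error(s) at position(s): 3


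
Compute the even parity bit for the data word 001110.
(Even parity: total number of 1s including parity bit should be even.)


Number of 1s in data: 3
Parity bit: 1

1


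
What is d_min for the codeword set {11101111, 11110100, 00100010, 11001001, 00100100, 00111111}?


Comparing all pairs, minimum distance: 2
Can detect 1 errors, correct 0 errors

2


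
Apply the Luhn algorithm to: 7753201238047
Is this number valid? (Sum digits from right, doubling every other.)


Luhn sum = 55
55 mod 10 = 5

Invalid (Luhn sum mod 10 = 5)


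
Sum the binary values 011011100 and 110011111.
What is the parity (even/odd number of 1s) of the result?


011011100 = 220
110011111 = 415
Sum = 635 = 1001111011
1s count = 7

odd parity (7 ones in 1001111011)


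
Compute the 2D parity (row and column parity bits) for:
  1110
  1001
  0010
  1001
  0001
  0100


Row parities: 101011
Column parities: 1001

Row P: 101011, Col P: 1001, Corner: 0


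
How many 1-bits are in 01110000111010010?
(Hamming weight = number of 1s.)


Counting 1s in 01110000111010010

8


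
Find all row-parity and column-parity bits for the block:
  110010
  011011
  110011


Row parities: 100
Column parities: 011010

Row P: 100, Col P: 011010, Corner: 1


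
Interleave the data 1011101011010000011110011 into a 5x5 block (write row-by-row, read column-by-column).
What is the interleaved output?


Matrix:
  10111
  01011
  01000
  00111
  10011
Read columns: 1000101100100101101111011

1000101100100101101111011


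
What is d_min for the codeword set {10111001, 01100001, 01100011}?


Comparing all pairs, minimum distance: 1
Can detect 0 errors, correct 0 errors

1


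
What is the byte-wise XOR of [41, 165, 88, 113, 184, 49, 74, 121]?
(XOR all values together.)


XOR chain: 41 ^ 165 ^ 88 ^ 113 ^ 184 ^ 49 ^ 74 ^ 121 = 31

31


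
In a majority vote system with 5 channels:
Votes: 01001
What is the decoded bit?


Ones: 2 out of 5
Threshold: 3

0 (2/5 voted 1)


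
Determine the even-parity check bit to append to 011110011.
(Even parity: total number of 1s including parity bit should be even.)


Number of 1s in data: 6
Parity bit: 0

0


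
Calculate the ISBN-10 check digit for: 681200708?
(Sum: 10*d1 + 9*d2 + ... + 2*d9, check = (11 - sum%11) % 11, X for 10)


Weighted sum: 198
198 mod 11 = 0

Check digit: 0


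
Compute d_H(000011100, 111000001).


XOR: 111011101
Count of 1s: 7

7


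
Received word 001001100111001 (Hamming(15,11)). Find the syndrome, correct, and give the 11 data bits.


Syndrome = 0: no error detected

Data: 10110111001 (no errors)


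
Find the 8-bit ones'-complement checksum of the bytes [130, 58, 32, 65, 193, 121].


Sum = 599 mod 256 = 87
Complement = 168

168


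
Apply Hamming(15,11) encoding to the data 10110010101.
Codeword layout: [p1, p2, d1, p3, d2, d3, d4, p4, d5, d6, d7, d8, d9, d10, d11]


Parity bits: p1=1, p2=1, p3=0, p4=1

111001110010101


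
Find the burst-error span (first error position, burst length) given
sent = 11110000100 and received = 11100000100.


XOR: 00010000000

Burst at position 3, length 1


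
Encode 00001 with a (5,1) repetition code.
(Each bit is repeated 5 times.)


Each bit -> 5 copies

0000000000000000000011111


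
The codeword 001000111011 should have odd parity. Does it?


Number of 1s: 6

No, parity error (6 ones)


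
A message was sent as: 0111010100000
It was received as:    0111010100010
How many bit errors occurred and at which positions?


XOR: 0000000000010

1 error(s) at position(s): 11


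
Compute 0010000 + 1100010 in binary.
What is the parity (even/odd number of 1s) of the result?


0010000 = 16
1100010 = 98
Sum = 114 = 1110010
1s count = 4

even parity (4 ones in 1110010)


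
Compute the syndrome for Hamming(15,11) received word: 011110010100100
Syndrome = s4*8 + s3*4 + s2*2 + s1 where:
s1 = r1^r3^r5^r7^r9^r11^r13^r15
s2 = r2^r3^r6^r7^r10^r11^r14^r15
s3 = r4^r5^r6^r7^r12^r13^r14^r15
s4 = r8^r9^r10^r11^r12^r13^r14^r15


s1=1, s2=1, s3=1, s4=1

Syndrome = 15 (error at position 15)


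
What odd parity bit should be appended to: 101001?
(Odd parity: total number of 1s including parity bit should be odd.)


Number of 1s in data: 3
Parity bit: 0

0


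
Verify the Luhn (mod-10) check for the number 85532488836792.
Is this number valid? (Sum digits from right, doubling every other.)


Luhn sum = 70
70 mod 10 = 0

Valid (Luhn sum mod 10 = 0)


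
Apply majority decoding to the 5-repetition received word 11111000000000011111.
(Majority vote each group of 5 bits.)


Groups: 11111, 00000, 00000, 11111
Majority votes: 1001

1001


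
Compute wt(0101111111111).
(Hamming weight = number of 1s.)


Counting 1s in 0101111111111

11


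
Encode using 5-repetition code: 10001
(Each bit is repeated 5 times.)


Each bit -> 5 copies

1111100000000000000011111


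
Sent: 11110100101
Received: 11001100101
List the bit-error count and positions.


XOR: 00111000000

3 error(s) at position(s): 2, 3, 4


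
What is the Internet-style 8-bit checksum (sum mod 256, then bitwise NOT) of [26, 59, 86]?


Sum = 171 mod 256 = 171
Complement = 84

84


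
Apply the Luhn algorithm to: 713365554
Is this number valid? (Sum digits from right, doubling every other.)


Luhn sum = 35
35 mod 10 = 5

Invalid (Luhn sum mod 10 = 5)


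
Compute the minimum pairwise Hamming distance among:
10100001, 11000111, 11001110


Comparing all pairs, minimum distance: 2
Can detect 1 errors, correct 0 errors

2


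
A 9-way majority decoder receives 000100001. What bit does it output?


Ones: 2 out of 9
Threshold: 5

0 (2/9 voted 1)


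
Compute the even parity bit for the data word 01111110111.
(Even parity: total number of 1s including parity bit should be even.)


Number of 1s in data: 9
Parity bit: 1

1


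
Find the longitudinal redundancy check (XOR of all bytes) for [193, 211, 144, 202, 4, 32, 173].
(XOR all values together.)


XOR chain: 193 ^ 211 ^ 144 ^ 202 ^ 4 ^ 32 ^ 173 = 193

193


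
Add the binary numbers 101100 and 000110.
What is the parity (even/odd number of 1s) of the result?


101100 = 44
000110 = 6
Sum = 50 = 110010
1s count = 3

odd parity (3 ones in 110010)


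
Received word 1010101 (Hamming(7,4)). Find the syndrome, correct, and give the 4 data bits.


Syndrome = 0: no error detected

Data: 1101 (no errors)


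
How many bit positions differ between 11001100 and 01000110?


XOR: 10001010
Count of 1s: 3

3


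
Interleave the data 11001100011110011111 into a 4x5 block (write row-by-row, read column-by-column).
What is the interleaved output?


Matrix:
  11001
  10001
  11100
  11111
Read columns: 11111011001100011101

11111011001100011101


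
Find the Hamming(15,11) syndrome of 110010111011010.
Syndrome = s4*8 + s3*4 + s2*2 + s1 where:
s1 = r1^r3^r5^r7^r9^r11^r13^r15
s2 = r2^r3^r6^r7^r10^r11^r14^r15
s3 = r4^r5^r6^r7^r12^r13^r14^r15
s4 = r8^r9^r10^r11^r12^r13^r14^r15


s1=1, s2=0, s3=0, s4=1

Syndrome = 9 (error at position 9)


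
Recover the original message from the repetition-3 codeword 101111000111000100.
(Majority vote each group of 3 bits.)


Groups: 101, 111, 000, 111, 000, 100
Majority votes: 110100

110100


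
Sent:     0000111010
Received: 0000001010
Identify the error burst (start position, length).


XOR: 0000110000

Burst at position 4, length 2


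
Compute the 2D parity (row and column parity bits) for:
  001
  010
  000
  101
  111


Row parities: 11001
Column parities: 001

Row P: 11001, Col P: 001, Corner: 1


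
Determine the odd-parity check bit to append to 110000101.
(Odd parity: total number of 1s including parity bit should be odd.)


Number of 1s in data: 4
Parity bit: 1

1


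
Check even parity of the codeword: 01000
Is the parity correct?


Number of 1s: 1

No, parity error (1 ones)


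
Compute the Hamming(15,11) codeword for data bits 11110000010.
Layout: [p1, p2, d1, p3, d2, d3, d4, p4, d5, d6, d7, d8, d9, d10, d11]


Parity bits: p1=1, p2=0, p3=0, p4=1

101011110000010


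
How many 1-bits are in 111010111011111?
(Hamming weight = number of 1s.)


Counting 1s in 111010111011111

12


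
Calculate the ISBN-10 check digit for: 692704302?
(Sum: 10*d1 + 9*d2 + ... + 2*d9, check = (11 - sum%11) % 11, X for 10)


Weighted sum: 242
242 mod 11 = 0

Check digit: 0


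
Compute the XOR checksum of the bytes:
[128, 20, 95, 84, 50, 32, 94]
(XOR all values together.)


XOR chain: 128 ^ 20 ^ 95 ^ 84 ^ 50 ^ 32 ^ 94 = 211

211


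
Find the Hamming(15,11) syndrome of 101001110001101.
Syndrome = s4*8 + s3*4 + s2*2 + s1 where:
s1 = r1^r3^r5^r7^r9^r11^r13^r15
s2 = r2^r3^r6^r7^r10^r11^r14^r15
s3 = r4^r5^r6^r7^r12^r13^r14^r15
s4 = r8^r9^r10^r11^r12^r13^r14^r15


s1=1, s2=0, s3=1, s4=0

Syndrome = 5 (error at position 5)


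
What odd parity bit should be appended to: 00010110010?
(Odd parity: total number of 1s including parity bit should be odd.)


Number of 1s in data: 4
Parity bit: 1

1


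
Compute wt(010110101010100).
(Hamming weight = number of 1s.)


Counting 1s in 010110101010100

7


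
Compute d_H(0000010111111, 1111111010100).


XOR: 1111101101011
Count of 1s: 10

10


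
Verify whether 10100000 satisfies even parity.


Number of 1s: 2

Yes, parity is correct (2 ones)


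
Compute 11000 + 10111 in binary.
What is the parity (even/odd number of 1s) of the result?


11000 = 24
10111 = 23
Sum = 47 = 101111
1s count = 5

odd parity (5 ones in 101111)


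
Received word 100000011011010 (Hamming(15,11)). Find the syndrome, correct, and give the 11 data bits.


Syndrome = 9: error at position 9

Data: 00000011010 (corrected bit 9)


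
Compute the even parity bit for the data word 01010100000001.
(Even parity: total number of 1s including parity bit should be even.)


Number of 1s in data: 4
Parity bit: 0

0


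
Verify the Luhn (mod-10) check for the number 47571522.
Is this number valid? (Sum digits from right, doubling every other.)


Luhn sum = 36
36 mod 10 = 6

Invalid (Luhn sum mod 10 = 6)


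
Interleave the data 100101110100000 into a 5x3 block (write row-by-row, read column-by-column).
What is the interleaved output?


Matrix:
  100
  101
  110
  100
  000
Read columns: 111100010001000

111100010001000


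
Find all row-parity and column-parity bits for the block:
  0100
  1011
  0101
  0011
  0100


Row parities: 11001
Column parities: 1101

Row P: 11001, Col P: 1101, Corner: 1


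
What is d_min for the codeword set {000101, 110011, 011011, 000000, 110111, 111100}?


Comparing all pairs, minimum distance: 1
Can detect 0 errors, correct 0 errors

1


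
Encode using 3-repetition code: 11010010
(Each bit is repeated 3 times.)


Each bit -> 3 copies

111111000111000000111000


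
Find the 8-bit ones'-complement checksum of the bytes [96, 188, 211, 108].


Sum = 603 mod 256 = 91
Complement = 164

164


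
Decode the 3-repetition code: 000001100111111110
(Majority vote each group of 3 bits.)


Groups: 000, 001, 100, 111, 111, 110
Majority votes: 000111

000111


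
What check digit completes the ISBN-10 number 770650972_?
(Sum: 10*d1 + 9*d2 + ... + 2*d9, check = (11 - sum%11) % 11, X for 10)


Weighted sum: 266
266 mod 11 = 2

Check digit: 9


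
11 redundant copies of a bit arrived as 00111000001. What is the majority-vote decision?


Ones: 4 out of 11
Threshold: 6

0 (4/11 voted 1)


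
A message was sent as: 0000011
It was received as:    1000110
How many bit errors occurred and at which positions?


XOR: 1000101

3 error(s) at position(s): 0, 4, 6


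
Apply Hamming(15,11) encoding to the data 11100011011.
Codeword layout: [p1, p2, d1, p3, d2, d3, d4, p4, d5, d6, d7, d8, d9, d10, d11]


Parity bits: p1=0, p2=1, p3=1, p4=0

011111000011011


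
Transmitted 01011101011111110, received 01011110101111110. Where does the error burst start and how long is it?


XOR: 00000011110000000

Burst at position 6, length 4


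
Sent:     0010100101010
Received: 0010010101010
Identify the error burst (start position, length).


XOR: 0000110000000

Burst at position 4, length 2


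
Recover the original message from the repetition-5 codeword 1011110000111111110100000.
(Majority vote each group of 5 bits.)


Groups: 10111, 10000, 11111, 11101, 00000
Majority votes: 10110

10110


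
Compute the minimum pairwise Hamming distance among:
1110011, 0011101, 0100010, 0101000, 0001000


Comparing all pairs, minimum distance: 1
Can detect 0 errors, correct 0 errors

1


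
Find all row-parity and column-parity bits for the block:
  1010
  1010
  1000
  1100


Row parities: 0010
Column parities: 0100

Row P: 0010, Col P: 0100, Corner: 1


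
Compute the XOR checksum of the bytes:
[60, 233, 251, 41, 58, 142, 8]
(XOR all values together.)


XOR chain: 60 ^ 233 ^ 251 ^ 41 ^ 58 ^ 142 ^ 8 = 187

187


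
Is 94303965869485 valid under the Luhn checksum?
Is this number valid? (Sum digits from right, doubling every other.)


Luhn sum = 80
80 mod 10 = 0

Valid (Luhn sum mod 10 = 0)


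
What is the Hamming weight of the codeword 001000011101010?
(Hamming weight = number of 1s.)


Counting 1s in 001000011101010

6


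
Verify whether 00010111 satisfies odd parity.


Number of 1s: 4

No, parity error (4 ones)


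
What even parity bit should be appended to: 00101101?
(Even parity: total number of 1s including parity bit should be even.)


Number of 1s in data: 4
Parity bit: 0

0


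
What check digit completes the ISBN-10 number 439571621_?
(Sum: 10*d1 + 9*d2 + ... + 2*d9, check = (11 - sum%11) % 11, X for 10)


Weighted sum: 253
253 mod 11 = 0

Check digit: 0


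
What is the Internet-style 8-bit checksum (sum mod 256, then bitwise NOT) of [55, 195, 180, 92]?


Sum = 522 mod 256 = 10
Complement = 245

245


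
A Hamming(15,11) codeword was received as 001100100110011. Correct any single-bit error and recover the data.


Syndrome = 0: no error detected

Data: 10010110011 (no errors)


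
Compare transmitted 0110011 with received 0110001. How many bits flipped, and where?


XOR: 0000010

1 error(s) at position(s): 5


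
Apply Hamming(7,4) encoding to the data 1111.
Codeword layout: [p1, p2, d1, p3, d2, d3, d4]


Parity bits: p1=1, p2=1, p3=1

1111111


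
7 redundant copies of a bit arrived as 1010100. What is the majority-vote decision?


Ones: 3 out of 7
Threshold: 4

0 (3/7 voted 1)


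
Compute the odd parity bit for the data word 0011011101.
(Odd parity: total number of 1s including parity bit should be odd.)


Number of 1s in data: 6
Parity bit: 1

1


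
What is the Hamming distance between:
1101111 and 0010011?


XOR: 1111100
Count of 1s: 5

5


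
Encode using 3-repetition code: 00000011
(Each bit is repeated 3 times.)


Each bit -> 3 copies

000000000000000000111111


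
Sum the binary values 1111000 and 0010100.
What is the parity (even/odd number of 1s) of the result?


1111000 = 120
0010100 = 20
Sum = 140 = 10001100
1s count = 3

odd parity (3 ones in 10001100)


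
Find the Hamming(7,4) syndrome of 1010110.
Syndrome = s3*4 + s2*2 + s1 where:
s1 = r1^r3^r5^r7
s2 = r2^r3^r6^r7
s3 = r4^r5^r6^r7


s1=1, s2=0, s3=0

Syndrome = 1 (error at position 1)


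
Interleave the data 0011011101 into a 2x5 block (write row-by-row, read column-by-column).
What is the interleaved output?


Matrix:
  00110
  11101
Read columns: 0101111001

0101111001


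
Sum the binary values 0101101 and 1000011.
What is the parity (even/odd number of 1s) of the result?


0101101 = 45
1000011 = 67
Sum = 112 = 1110000
1s count = 3

odd parity (3 ones in 1110000)


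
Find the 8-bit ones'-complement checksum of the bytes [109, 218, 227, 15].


Sum = 569 mod 256 = 57
Complement = 198

198


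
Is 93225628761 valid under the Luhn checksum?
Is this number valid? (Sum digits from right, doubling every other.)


Luhn sum = 49
49 mod 10 = 9

Invalid (Luhn sum mod 10 = 9)


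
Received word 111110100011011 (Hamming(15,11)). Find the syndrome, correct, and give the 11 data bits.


Syndrome = 0: no error detected

Data: 11010011011 (no errors)


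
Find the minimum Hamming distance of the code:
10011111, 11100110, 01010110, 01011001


Comparing all pairs, minimum distance: 3
Can detect 2 errors, correct 1 errors

3


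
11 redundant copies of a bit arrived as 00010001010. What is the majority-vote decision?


Ones: 3 out of 11
Threshold: 6

0 (3/11 voted 1)


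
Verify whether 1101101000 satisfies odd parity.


Number of 1s: 5

Yes, parity is correct (5 ones)


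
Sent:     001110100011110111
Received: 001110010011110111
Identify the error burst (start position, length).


XOR: 000000110000000000

Burst at position 6, length 2


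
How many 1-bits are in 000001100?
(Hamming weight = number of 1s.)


Counting 1s in 000001100

2


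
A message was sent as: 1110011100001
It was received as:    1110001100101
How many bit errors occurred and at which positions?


XOR: 0000010000100

2 error(s) at position(s): 5, 10


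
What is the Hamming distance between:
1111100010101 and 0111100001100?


XOR: 1000000011001
Count of 1s: 4

4


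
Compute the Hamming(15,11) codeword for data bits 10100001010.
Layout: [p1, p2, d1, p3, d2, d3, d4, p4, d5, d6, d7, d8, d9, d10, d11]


Parity bits: p1=1, p2=1, p3=1, p4=0

111101000001010


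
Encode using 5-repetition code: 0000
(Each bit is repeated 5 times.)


Each bit -> 5 copies

00000000000000000000


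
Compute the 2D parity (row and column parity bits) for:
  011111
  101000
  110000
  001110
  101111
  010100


Row parities: 100110
Column parities: 110010

Row P: 100110, Col P: 110010, Corner: 1


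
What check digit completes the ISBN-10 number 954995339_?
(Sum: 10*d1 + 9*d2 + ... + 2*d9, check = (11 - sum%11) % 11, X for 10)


Weighted sum: 348
348 mod 11 = 7

Check digit: 4


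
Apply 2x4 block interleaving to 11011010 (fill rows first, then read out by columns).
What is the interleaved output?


Matrix:
  1101
  1010
Read columns: 11100110

11100110
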